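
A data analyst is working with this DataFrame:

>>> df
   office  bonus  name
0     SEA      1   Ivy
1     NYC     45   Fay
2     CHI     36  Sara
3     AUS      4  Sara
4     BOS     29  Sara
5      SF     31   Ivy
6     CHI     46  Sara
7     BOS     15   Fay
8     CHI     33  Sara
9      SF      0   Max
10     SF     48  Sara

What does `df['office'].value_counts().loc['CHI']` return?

3

value_counts of office:
office
CHI    3
SF     3
BOS    2
SEA    1
NYC    1
AUS    1
Name: count, dtype: int64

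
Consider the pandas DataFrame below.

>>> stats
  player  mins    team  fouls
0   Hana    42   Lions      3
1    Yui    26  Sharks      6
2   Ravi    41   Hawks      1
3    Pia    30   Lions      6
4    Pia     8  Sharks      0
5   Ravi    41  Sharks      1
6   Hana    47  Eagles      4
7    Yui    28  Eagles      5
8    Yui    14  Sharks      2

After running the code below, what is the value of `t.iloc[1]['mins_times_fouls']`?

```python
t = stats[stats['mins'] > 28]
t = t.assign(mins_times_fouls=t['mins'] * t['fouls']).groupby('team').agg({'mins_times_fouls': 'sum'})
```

41

filter rows where mins > 28:
  player  mins    team  fouls
0   Hana    42   Lions      3
2   Ravi    41   Hawks      1
3    Pia    30   Lions      6
5   Ravi    41  Sharks      1
6   Hana    47  Eagles      4
add column mins_times_fouls = t['mins'] * t['fouls']:
  player  mins    team  fouls  mins_times_fouls
0   Hana    42   Lions      3               126
2   Ravi    41   Hawks      1                41
3    Pia    30   Lions      6               180
5   Ravi    41  Sharks      1                41
6   Hana    47  Eagles      4               188
group by team, sum of mins_times_fouls:
        mins_times_fouls
team                    
Eagles               188
Hawks                 41
Lions                306
Sharks                41
Reading off the value at position 1, column 'mins_times_fouls', we get 41.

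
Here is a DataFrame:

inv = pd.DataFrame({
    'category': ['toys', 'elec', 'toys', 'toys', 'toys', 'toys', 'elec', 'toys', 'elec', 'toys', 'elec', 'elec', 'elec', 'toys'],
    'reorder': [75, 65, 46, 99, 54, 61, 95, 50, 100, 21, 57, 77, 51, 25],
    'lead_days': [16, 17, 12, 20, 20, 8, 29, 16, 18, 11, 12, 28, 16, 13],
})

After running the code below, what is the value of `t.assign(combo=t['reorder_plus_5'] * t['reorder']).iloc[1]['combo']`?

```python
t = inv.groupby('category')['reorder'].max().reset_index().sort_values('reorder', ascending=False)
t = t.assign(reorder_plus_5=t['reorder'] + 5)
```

group by category, max of reorder:
category
elec    100
toys     99
Name: reorder, dtype: int64
reset_index():
  category  reorder
0     elec      100
1     toys       99
sort by reorder descending:
  category  reorder
0     elec      100
1     toys       99
add column reorder_plus_5 = t['reorder'] + 5:
  category  reorder  reorder_plus_5
0     elec      100             105
1     toys       99             104
add column combo = t['reorder_plus_5'] * t['reorder']:
  category  reorder  reorder_plus_5  combo
0     elec      100             105  10500
1     toys       99             104  10296

10296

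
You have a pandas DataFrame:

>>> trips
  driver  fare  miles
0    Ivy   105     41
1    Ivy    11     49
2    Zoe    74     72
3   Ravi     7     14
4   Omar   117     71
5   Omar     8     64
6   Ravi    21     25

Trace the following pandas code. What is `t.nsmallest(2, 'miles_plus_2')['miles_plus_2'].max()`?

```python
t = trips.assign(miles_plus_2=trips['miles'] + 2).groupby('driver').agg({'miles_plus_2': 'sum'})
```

74

add column miles_plus_2 = trips['miles'] + 2:
  driver  fare  miles  miles_plus_2
0    Ivy   105     41            43
1    Ivy    11     49            51
2    Zoe    74     72            74
3   Ravi     7     14            16
4   Omar   117     71            73
5   Omar     8     64            66
6   Ravi    21     25            27
group by driver, sum of miles_plus_2:
        miles_plus_2
driver              
Ivy               94
Omar             139
Ravi              43
Zoe               74
take 2 rows with smallest miles_plus_2:
        miles_plus_2
driver              
Ravi              43
Zoe               74
Taking the max of column 'miles_plus_2' gives 74.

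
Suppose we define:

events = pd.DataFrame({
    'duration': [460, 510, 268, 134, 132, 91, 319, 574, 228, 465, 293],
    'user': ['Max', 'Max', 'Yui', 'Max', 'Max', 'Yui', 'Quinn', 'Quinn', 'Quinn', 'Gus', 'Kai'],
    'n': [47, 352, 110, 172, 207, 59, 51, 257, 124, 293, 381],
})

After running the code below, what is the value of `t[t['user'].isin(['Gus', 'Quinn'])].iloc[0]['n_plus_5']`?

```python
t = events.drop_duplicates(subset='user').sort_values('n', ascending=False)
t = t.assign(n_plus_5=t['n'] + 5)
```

drop duplicate user (keep=first):
    duration   user    n
0        460    Max   47
2        268    Yui  110
6        319  Quinn   51
9        465    Gus  293
10       293    Kai  381
sort by n descending:
    duration   user    n
10       293    Kai  381
9        465    Gus  293
2        268    Yui  110
6        319  Quinn   51
0        460    Max   47
add column n_plus_5 = t['n'] + 5:
    duration   user    n  n_plus_5
10       293    Kai  381       386
9        465    Gus  293       298
2        268    Yui  110       115
6        319  Quinn   51        56
0        460    Max   47        52
filter rows where user in ['Gus', 'Quinn']:
   duration   user    n  n_plus_5
9       465    Gus  293       298
6       319  Quinn   51        56
Then the value at position 0, column 'n_plus_5': 298

298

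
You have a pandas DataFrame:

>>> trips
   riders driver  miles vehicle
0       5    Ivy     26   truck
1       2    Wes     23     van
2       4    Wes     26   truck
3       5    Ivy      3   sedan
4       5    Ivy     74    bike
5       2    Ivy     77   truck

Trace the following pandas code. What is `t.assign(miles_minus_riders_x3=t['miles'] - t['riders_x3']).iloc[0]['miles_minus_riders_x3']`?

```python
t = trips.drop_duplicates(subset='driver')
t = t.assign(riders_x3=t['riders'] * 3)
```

11

drop duplicate driver (keep=first):
   riders driver  miles vehicle
0       5    Ivy     26   truck
1       2    Wes     23     van
add column riders_x3 = t['riders'] * 3:
   riders driver  miles vehicle  riders_x3
0       5    Ivy     26   truck         15
1       2    Wes     23     van          6
add column miles_minus_riders_x3 = t['miles'] - t['riders_x3']:
   riders driver  miles vehicle  riders_x3  miles_minus_riders_x3
0       5    Ivy     26   truck         15                     11
1       2    Wes     23     van          6                     17
Hence 11.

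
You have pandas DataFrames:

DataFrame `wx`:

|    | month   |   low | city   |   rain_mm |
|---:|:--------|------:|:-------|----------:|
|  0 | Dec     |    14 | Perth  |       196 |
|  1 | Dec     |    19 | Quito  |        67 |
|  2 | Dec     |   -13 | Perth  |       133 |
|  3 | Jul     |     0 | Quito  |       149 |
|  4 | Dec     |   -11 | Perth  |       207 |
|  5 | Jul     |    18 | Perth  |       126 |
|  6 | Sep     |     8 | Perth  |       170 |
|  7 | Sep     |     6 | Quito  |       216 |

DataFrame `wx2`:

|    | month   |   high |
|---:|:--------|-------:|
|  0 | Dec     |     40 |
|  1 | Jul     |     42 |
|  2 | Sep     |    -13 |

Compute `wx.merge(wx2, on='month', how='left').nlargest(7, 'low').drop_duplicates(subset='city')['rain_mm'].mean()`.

merge on 'month' (how='left') → 8 rows:
  month  low   city  rain_mm  high
0   Dec   14  Perth      196    40
1   Dec   19  Quito       67    40
2   Dec  -13  Perth      133    40
3   Jul    0  Quito      149    42
4   Dec  -11  Perth      207    40
5   Jul   18  Perth      126    42
6   Sep    8  Perth      170   -13
7   Sep    6  Quito      216   -13
take 7 rows with largest low:
  month  low   city  rain_mm  high
1   Dec   19  Quito       67    40
5   Jul   18  Perth      126    42
0   Dec   14  Perth      196    40
6   Sep    8  Perth      170   -13
7   Sep    6  Quito      216   -13
3   Jul    0  Quito      149    42
4   Dec  -11  Perth      207    40
drop duplicate city (keep=first):
  month  low   city  rain_mm  high
1   Dec   19  Quito       67    40
5   Jul   18  Perth      126    42
Finally, mean of column 'rain_mm' = 96.5.

96.5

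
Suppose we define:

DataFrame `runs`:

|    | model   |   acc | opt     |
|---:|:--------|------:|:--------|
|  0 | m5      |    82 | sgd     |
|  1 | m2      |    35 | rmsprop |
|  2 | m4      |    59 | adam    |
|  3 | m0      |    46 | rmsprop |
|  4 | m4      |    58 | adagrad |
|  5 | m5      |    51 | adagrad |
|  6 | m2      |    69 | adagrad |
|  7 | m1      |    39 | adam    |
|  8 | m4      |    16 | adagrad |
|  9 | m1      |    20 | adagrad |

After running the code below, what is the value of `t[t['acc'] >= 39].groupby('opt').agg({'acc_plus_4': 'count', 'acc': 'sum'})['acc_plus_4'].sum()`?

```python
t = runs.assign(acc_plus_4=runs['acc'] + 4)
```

add column acc_plus_4 = runs['acc'] + 4:
  model  acc      opt  acc_plus_4
0    m5   82      sgd          86
1    m2   35  rmsprop          39
2    m4   59     adam          63
3    m0   46  rmsprop          50
4    m4   58  adagrad          62
5    m5   51  adagrad          55
6    m2   69  adagrad          73
7    m1   39     adam          43
8    m4   16  adagrad          20
9    m1   20  adagrad          24
filter rows where acc >= 39:
  model  acc      opt  acc_plus_4
0    m5   82      sgd          86
2    m4   59     adam          63
3    m0   46  rmsprop          50
4    m4   58  adagrad          62
5    m5   51  adagrad          55
6    m2   69  adagrad          73
7    m1   39     adam          43
group by opt: count(acc_plus_4), sum(acc):
         acc_plus_4  acc
opt                     
adagrad           3  178
adam              2   98
rmsprop           1   46
sgd               1   82
sum of column 'acc_plus_4' → 7

7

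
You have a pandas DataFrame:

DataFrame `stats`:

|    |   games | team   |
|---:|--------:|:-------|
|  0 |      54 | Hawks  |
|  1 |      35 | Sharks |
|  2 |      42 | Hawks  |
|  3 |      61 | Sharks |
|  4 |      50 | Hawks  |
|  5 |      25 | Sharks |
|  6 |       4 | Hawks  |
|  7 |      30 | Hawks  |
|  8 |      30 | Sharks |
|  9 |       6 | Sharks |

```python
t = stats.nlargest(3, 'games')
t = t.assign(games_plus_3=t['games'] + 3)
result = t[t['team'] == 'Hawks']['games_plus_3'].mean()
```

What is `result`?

55.0

take 3 rows with largest games:
   games    team
3     61  Sharks
0     54   Hawks
4     50   Hawks
add column games_plus_3 = t['games'] + 3:
   games    team  games_plus_3
3     61  Sharks            64
0     54   Hawks            57
4     50   Hawks            53
filter rows where team == 'Hawks':
   games   team  games_plus_3
0     54  Hawks            57
4     50  Hawks            53
Hence 55.0.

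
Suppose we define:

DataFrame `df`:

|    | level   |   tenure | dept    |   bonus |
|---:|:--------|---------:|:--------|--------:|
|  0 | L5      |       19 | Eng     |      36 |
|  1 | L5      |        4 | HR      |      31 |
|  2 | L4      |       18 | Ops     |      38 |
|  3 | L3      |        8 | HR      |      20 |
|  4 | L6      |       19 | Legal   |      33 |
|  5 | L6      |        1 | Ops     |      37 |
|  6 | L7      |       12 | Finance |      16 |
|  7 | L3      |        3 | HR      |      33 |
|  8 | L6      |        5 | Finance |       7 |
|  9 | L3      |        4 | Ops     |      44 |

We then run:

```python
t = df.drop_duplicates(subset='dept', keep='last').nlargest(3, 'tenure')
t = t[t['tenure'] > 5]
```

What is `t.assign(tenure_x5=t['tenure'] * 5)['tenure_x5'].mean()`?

drop duplicate dept (keep=last):
  level  tenure     dept  bonus
0    L5      19      Eng     36
4    L6      19    Legal     33
7    L3       3       HR     33
8    L6       5  Finance      7
9    L3       4      Ops     44
take 3 rows with largest tenure:
  level  tenure     dept  bonus
0    L5      19      Eng     36
4    L6      19    Legal     33
8    L6       5  Finance      7
filter rows where tenure > 5:
  level  tenure   dept  bonus
0    L5      19    Eng     36
4    L6      19  Legal     33
add column tenure_x5 = t['tenure'] * 5:
  level  tenure   dept  bonus  tenure_x5
0    L5      19    Eng     36         95
4    L6      19  Legal     33         95
Reading off the mean of column 'tenure_x5', we get 95.0.

95.0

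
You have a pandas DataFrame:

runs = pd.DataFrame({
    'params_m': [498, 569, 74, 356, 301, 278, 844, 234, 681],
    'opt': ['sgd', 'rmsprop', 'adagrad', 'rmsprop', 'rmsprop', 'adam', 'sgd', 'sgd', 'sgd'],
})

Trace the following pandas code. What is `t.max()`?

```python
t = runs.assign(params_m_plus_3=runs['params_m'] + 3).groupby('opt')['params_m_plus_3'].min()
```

add column params_m_plus_3 = runs['params_m'] + 3:
   params_m      opt  params_m_plus_3
0       498      sgd              501
1       569  rmsprop              572
2        74  adagrad               77
3       356  rmsprop              359
4       301  rmsprop              304
5       278     adam              281
6       844      sgd              847
7       234      sgd              237
8       681      sgd              684
group by opt, min of params_m_plus_3:
opt
adagrad     77
adam       281
rmsprop    304
sgd        237
Name: params_m_plus_3, dtype: int64

304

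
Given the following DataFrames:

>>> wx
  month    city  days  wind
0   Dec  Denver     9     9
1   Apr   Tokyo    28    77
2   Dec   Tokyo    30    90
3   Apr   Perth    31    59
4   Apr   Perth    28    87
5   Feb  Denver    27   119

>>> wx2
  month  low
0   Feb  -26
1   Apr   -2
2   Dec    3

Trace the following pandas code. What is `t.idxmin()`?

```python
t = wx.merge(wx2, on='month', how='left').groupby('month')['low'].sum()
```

Feb

merge on 'month' (how='left') → 6 rows:
  month    city  days  wind  low
0   Dec  Denver     9     9    3
1   Apr   Tokyo    28    77   -2
2   Dec   Tokyo    30    90    3
3   Apr   Perth    31    59   -2
4   Apr   Perth    28    87   -2
5   Feb  Denver    27   119  -26
group by month, sum of low:
month
Apr    -6
Dec     6
Feb   -26
Name: low, dtype: int64
Taking the label with the smallest value gives Feb.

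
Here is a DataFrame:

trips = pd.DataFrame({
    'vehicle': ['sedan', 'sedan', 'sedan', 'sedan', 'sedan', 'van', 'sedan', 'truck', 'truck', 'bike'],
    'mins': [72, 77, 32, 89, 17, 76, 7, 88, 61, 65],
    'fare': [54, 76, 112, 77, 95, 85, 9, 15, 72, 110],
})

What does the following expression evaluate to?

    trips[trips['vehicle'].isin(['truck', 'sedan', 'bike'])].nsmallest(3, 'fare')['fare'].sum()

78

filter rows where vehicle in ['truck', 'sedan', 'bike']:
  vehicle  mins  fare
0   sedan    72    54
1   sedan    77    76
2   sedan    32   112
3   sedan    89    77
4   sedan    17    95
6   sedan     7     9
7   truck    88    15
8   truck    61    72
9    bike    65   110
take 3 rows with smallest fare:
  vehicle  mins  fare
6   sedan     7     9
7   truck    88    15
0   sedan    72    54
The sum of column 'fare' is 78.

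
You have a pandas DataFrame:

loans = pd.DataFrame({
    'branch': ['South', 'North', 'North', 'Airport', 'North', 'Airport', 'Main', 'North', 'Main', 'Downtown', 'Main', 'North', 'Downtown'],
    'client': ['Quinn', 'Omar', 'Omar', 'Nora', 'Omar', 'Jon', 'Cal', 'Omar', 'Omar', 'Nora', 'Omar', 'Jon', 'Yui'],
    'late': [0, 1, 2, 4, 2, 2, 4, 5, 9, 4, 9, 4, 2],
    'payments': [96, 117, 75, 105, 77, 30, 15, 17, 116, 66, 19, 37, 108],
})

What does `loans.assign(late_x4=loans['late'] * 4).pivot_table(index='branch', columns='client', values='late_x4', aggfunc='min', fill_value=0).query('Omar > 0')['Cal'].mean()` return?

add column late_x4 = loans['late'] * 4:
      branch client  late  payments  late_x4
0      South  Quinn     0        96        0
1      North   Omar     1       117        4
2      North   Omar     2        75        8
3    Airport   Nora     4       105       16
4      North   Omar     2        77        8
5    Airport    Jon     2        30        8
6       Main    Cal     4        15       16
7      North   Omar     5        17       20
8       Main   Omar     9       116       36
9   Downtown   Nora     4        66       16
10      Main   Omar     9        19       36
11     North    Jon     4        37       16
12  Downtown    Yui     2       108        8
pivot: rows=branch, cols=client, min(late_x4):
client    Cal  Jon  Nora  Omar  Quinn  Yui
branch                                    
Airport     0    8    16     0      0    0
Downtown    0    0    16     0      0    8
Main       16    0     0    36      0    0
North       0   16     0     4      0    0
South       0    0     0     0      0    0
filter rows where Omar > 0:
client  Cal  Jon  Nora  Omar  Quinn  Yui
branch                                  
Main     16    0     0    36      0    0
North     0   16     0     4      0    0
mean of column 'Cal' → 8.0

8.0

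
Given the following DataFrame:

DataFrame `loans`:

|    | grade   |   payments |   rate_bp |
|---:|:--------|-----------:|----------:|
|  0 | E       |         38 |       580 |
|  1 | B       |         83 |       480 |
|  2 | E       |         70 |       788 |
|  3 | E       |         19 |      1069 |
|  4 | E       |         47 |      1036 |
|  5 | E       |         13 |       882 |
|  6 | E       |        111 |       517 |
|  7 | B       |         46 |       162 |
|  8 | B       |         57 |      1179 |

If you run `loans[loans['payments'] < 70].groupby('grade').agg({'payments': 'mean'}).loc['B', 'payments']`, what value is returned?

filter rows where payments < 70:
  grade  payments  rate_bp
0     E        38      580
3     E        19     1069
4     E        47     1036
5     E        13      882
7     B        46      162
8     B        57     1179
group by grade, mean of payments:
       payments
grade          
B         51.50
E         29.25
Reading off the value at row 'B', column 'payments', we get 51.5.

51.5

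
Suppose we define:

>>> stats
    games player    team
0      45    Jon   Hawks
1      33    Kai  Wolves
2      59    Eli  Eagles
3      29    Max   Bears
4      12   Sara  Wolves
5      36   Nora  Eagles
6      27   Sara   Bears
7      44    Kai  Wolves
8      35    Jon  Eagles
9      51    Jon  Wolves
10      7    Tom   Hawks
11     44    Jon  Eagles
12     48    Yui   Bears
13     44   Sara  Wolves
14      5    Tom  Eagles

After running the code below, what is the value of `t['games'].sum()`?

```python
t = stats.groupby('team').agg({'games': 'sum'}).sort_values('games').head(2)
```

group by team, sum of games:
        games
team         
Bears     104
Eagles    179
Hawks      52
Wolves    184
sort by games:
        games
team         
Hawks      52
Bears     104
Eagles    179
Wolves    184
take first 2 rows:
       games
team        
Hawks     52
Bears    104

156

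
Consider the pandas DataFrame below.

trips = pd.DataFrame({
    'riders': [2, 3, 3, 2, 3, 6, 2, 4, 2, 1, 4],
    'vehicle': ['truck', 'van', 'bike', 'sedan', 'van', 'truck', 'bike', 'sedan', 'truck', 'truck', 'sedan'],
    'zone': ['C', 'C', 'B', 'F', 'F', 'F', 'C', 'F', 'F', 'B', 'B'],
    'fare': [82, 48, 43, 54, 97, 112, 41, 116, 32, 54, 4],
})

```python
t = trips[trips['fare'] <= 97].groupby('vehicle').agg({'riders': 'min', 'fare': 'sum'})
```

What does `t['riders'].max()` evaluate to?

filter rows where fare <= 97:
    riders vehicle zone  fare
0        2   truck    C    82
1        3     van    C    48
2        3    bike    B    43
3        2   sedan    F    54
4        3     van    F    97
6        2    bike    C    41
8        2   truck    F    32
9        1   truck    B    54
10       4   sedan    B     4
group by vehicle: min(riders), sum(fare):
         riders  fare
vehicle              
bike          2    84
sedan         2    58
truck         1   168
van           3   145
Taking the max of column 'riders' gives 3.

3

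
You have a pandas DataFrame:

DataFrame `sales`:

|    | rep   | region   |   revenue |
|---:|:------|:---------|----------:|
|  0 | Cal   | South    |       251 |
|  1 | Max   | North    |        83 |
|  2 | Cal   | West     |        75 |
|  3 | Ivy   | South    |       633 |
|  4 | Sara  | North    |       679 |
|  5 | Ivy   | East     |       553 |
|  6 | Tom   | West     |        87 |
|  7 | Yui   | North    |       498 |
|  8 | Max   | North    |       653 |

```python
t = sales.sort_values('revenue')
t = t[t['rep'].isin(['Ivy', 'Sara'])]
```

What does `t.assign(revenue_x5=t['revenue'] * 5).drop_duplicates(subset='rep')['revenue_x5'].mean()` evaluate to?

3080.0

sort by revenue:
    rep region  revenue
2   Cal   West       75
1   Max  North       83
6   Tom   West       87
0   Cal  South      251
7   Yui  North      498
5   Ivy   East      553
3   Ivy  South      633
8   Max  North      653
4  Sara  North      679
filter rows where rep in ['Ivy', 'Sara']:
    rep region  revenue
5   Ivy   East      553
3   Ivy  South      633
4  Sara  North      679
add column revenue_x5 = t['revenue'] * 5:
    rep region  revenue  revenue_x5
5   Ivy   East      553        2765
3   Ivy  South      633        3165
4  Sara  North      679        3395
drop duplicate rep (keep=first):
    rep region  revenue  revenue_x5
5   Ivy   East      553        2765
4  Sara  North      679        3395
So mean() = 3080.0.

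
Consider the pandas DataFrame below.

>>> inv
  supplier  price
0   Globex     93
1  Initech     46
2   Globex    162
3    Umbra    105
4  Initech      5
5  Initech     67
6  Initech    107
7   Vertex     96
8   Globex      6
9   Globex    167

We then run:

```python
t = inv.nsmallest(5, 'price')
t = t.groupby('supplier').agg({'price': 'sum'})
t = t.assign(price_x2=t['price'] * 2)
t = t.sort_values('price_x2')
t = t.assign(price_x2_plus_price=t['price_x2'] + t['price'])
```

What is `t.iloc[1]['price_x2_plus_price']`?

354

take 5 rows with smallest price:
  supplier  price
4  Initech      5
8   Globex      6
1  Initech     46
5  Initech     67
0   Globex     93
group by supplier, sum of price:
          price
supplier       
Globex       99
Initech     118
add column price_x2 = t['price'] * 2:
          price  price_x2
supplier                 
Globex       99       198
Initech     118       236
sort by price_x2:
          price  price_x2
supplier                 
Globex       99       198
Initech     118       236
add column price_x2_plus_price = t['price_x2'] + t['price']:
          price  price_x2  price_x2_plus_price
supplier                                      
Globex       99       198                  297
Initech     118       236                  354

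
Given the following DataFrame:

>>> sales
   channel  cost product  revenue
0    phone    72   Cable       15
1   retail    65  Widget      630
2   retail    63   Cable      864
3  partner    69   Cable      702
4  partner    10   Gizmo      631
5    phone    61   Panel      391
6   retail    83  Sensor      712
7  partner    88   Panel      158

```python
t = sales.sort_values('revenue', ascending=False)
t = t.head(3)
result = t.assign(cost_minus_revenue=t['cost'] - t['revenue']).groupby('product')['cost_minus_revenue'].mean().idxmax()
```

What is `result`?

Sensor

sort by revenue descending:
   channel  cost product  revenue
2   retail    63   Cable      864
6   retail    83  Sensor      712
3  partner    69   Cable      702
4  partner    10   Gizmo      631
1   retail    65  Widget      630
5    phone    61   Panel      391
7  partner    88   Panel      158
0    phone    72   Cable       15
take first 3 rows:
   channel  cost product  revenue
2   retail    63   Cable      864
6   retail    83  Sensor      712
3  partner    69   Cable      702
add column cost_minus_revenue = t['cost'] - t['revenue']:
   channel  cost product  revenue  cost_minus_revenue
2   retail    63   Cable      864                -801
6   retail    83  Sensor      712                -629
3  partner    69   Cable      702                -633
group by product, mean of cost_minus_revenue:
product
Cable    -717.0
Sensor   -629.0
Name: cost_minus_revenue, dtype: float64
Reading off the label with the largest value, we get Sensor.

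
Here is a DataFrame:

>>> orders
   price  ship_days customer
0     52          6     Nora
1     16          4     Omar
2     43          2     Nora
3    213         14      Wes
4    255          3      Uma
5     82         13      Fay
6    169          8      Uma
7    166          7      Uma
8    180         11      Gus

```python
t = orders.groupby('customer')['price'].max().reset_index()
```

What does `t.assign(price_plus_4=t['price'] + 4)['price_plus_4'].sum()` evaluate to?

group by customer, max of price:
customer
Fay      82
Gus     180
Nora     52
Omar     16
Uma     255
Wes     213
Name: price, dtype: int64
reset_index():
  customer  price
0      Fay     82
1      Gus    180
2     Nora     52
3     Omar     16
4      Uma    255
5      Wes    213
add column price_plus_4 = t['price'] + 4:
  customer  price  price_plus_4
0      Fay     82            86
1      Gus    180           184
2     Nora     52            56
3     Omar     16            20
4      Uma    255           259
5      Wes    213           217
Finally, sum of column 'price_plus_4' = 822.

822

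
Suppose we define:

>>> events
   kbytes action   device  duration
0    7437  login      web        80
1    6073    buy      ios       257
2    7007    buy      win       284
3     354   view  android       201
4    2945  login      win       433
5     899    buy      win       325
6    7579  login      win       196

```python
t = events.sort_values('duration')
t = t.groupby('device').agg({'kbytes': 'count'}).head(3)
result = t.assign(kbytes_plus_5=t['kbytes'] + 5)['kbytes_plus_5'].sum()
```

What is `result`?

sort by duration:
   kbytes action   device  duration
0    7437  login      web        80
6    7579  login      win       196
3     354   view  android       201
1    6073    buy      ios       257
2    7007    buy      win       284
5     899    buy      win       325
4    2945  login      win       433
group by device, count of kbytes:
         kbytes
device         
android       1
ios           1
web           1
win           4
take first 3 rows:
         kbytes
device         
android       1
ios           1
web           1
add column kbytes_plus_5 = t['kbytes'] + 5:
         kbytes  kbytes_plus_5
device                        
android       1              6
ios           1              6
web           1              6

18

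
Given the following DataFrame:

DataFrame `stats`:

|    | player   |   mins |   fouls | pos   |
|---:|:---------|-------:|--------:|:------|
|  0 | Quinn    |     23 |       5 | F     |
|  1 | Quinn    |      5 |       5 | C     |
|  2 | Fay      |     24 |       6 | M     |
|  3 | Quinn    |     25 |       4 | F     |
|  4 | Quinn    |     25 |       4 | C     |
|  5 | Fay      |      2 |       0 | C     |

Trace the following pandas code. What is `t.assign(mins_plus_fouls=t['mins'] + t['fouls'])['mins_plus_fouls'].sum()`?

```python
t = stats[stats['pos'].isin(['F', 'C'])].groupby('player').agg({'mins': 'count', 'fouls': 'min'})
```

9

filter rows where pos in ['F', 'C']:
  player  mins  fouls pos
0  Quinn    23      5   F
1  Quinn     5      5   C
3  Quinn    25      4   F
4  Quinn    25      4   C
5    Fay     2      0   C
group by player: count(mins), min(fouls):
        mins  fouls
player             
Fay        1      0
Quinn      4      4
add column mins_plus_fouls = t['mins'] + t['fouls']:
        mins  fouls  mins_plus_fouls
player                              
Fay        1      0                1
Quinn      4      4                8
sum of column 'mins_plus_fouls' → 9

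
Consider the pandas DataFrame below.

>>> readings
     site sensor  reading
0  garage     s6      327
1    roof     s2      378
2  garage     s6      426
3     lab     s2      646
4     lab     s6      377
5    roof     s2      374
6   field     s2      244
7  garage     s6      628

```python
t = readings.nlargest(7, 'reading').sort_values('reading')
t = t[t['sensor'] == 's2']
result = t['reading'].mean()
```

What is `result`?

466.0

take 7 rows with largest reading:
     site sensor  reading
3     lab     s2      646
7  garage     s6      628
2  garage     s6      426
1    roof     s2      378
4     lab     s6      377
5    roof     s2      374
0  garage     s6      327
sort by reading:
     site sensor  reading
0  garage     s6      327
5    roof     s2      374
4     lab     s6      377
1    roof     s2      378
2  garage     s6      426
7  garage     s6      628
3     lab     s2      646
filter rows where sensor == 's2':
   site sensor  reading
5  roof     s2      374
1  roof     s2      378
3   lab     s2      646
Then the mean of column 'reading': 466.0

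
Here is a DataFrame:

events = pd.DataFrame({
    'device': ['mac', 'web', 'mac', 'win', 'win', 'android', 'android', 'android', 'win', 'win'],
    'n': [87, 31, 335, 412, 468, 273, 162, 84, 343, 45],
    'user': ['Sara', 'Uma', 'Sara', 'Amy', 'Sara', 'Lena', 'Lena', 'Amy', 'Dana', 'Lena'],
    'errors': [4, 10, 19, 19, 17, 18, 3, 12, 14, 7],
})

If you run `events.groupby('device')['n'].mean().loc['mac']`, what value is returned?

group by device, mean of n:
device
android    173.0
mac        211.0
web         31.0
win        317.0
Name: n, dtype: float64
The value at index 'mac' is 211.0.

211.0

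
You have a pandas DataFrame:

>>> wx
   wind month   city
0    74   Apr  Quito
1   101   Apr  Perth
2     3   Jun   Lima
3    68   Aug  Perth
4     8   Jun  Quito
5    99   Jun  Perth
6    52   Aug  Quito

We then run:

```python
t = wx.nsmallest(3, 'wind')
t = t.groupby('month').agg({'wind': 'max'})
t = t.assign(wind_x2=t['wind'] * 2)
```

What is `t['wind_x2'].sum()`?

120

take 3 rows with smallest wind:
   wind month   city
2     3   Jun   Lima
4     8   Jun  Quito
6    52   Aug  Quito
group by month, max of wind:
       wind
month      
Aug      52
Jun       8
add column wind_x2 = t['wind'] * 2:
       wind  wind_x2
month               
Aug      52      104
Jun       8       16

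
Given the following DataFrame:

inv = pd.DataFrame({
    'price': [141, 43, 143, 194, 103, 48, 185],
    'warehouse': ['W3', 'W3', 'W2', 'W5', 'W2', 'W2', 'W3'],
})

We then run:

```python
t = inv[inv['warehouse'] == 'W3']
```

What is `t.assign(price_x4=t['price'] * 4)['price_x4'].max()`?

740

filter rows where warehouse == 'W3':
   price warehouse
0    141        W3
1     43        W3
6    185        W3
add column price_x4 = t['price'] * 4:
   price warehouse  price_x4
0    141        W3       564
1     43        W3       172
6    185        W3       740
Then the max of column 'price_x4': 740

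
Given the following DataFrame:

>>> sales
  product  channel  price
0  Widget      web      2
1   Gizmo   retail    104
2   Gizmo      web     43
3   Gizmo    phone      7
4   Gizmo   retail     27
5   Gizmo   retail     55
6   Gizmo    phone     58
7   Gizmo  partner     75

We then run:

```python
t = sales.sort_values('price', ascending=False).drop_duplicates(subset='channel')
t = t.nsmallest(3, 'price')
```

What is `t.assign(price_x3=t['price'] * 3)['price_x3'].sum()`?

sort by price descending:
  product  channel  price
1   Gizmo   retail    104
7   Gizmo  partner     75
6   Gizmo    phone     58
5   Gizmo   retail     55
2   Gizmo      web     43
4   Gizmo   retail     27
3   Gizmo    phone      7
0  Widget      web      2
drop duplicate channel (keep=first):
  product  channel  price
1   Gizmo   retail    104
7   Gizmo  partner     75
6   Gizmo    phone     58
2   Gizmo      web     43
take 3 rows with smallest price:
  product  channel  price
2   Gizmo      web     43
6   Gizmo    phone     58
7   Gizmo  partner     75
add column price_x3 = t['price'] * 3:
  product  channel  price  price_x3
2   Gizmo      web     43       129
6   Gizmo    phone     58       174
7   Gizmo  partner     75       225
Finally, sum of column 'price_x3' = 528.

528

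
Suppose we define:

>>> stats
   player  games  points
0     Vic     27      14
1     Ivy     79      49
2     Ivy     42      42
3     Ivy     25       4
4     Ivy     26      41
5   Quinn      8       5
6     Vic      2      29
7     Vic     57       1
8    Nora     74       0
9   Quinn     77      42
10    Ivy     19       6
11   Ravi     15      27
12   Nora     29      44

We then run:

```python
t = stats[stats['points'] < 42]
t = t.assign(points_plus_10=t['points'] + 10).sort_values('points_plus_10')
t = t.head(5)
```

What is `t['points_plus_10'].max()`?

filter rows where points < 42:
   player  games  points
0     Vic     27      14
3     Ivy     25       4
4     Ivy     26      41
5   Quinn      8       5
6     Vic      2      29
7     Vic     57       1
8    Nora     74       0
10    Ivy     19       6
11   Ravi     15      27
add column points_plus_10 = t['points'] + 10:
   player  games  points  points_plus_10
0     Vic     27      14              24
3     Ivy     25       4              14
4     Ivy     26      41              51
5   Quinn      8       5              15
6     Vic      2      29              39
7     Vic     57       1              11
8    Nora     74       0              10
10    Ivy     19       6              16
11   Ravi     15      27              37
sort by points_plus_10:
   player  games  points  points_plus_10
8    Nora     74       0              10
7     Vic     57       1              11
3     Ivy     25       4              14
5   Quinn      8       5              15
10    Ivy     19       6              16
0     Vic     27      14              24
11   Ravi     15      27              37
6     Vic      2      29              39
4     Ivy     26      41              51
take first 5 rows:
   player  games  points  points_plus_10
8    Nora     74       0              10
7     Vic     57       1              11
3     Ivy     25       4              14
5   Quinn      8       5              15
10    Ivy     19       6              16
Hence 16.

16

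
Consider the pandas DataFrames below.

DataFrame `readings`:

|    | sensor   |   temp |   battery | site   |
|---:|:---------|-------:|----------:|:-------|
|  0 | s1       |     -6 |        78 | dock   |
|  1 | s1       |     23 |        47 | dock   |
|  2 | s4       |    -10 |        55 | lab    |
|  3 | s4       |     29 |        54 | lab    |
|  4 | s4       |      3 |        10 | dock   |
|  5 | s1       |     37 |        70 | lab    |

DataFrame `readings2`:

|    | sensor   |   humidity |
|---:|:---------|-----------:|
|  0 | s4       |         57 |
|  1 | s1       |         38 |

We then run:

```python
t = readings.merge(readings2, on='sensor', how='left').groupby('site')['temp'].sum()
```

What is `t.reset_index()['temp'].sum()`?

76

merge on 'sensor' (how='left') → 6 rows:
  sensor  temp  battery  site  humidity
0     s1    -6       78  dock        38
1     s1    23       47  dock        38
2     s4   -10       55   lab        57
3     s4    29       54   lab        57
4     s4     3       10  dock        57
5     s1    37       70   lab        38
group by site, sum of temp:
site
dock    20
lab     56
Name: temp, dtype: int64
reset_index():
   site  temp
0  dock    20
1   lab    56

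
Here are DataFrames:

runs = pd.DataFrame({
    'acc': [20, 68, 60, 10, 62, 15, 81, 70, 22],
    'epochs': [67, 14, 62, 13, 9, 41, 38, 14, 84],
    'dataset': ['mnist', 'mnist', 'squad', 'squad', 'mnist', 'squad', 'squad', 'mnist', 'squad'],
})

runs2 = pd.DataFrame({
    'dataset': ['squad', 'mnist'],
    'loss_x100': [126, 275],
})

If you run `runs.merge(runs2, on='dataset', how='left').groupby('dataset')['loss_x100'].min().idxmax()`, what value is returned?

merge on 'dataset' (how='left') → 9 rows:
   acc  epochs dataset  loss_x100
0   20      67   mnist        275
1   68      14   mnist        275
2   60      62   squad        126
3   10      13   squad        126
4   62       9   mnist        275
5   15      41   squad        126
6   81      38   squad        126
7   70      14   mnist        275
8   22      84   squad        126
group by dataset, min of loss_x100:
dataset
mnist    275
squad    126
Name: loss_x100, dtype: int64
Finally, label with the largest value = mnist.

mnist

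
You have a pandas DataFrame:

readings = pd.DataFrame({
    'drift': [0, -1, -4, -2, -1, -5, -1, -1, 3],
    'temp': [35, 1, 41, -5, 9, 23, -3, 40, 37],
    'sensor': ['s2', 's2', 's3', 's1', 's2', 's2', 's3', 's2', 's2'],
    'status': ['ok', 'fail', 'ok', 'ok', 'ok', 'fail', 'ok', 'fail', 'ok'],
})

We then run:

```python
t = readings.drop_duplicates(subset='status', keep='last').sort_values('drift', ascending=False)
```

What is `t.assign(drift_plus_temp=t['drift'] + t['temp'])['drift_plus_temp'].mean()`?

39.5

drop duplicate status (keep=last):
   drift  temp sensor status
7     -1    40     s2   fail
8      3    37     s2     ok
sort by drift descending:
   drift  temp sensor status
8      3    37     s2     ok
7     -1    40     s2   fail
add column drift_plus_temp = t['drift'] + t['temp']:
   drift  temp sensor status  drift_plus_temp
8      3    37     s2     ok               40
7     -1    40     s2   fail               39
Finally, mean of column 'drift_plus_temp' = 39.5.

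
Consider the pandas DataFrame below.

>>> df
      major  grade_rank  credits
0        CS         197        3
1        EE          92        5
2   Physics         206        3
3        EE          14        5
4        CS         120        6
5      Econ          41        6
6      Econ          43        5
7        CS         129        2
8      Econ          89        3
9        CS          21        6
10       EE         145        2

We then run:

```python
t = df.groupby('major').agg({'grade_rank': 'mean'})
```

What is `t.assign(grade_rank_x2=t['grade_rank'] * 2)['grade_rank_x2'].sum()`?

group by major, mean of grade_rank:
         grade_rank
major              
CS       116.750000
EE        83.666667
Econ      57.666667
Physics  206.000000
add column grade_rank_x2 = t['grade_rank'] * 2:
         grade_rank  grade_rank_x2
major                             
CS       116.750000     233.500000
EE        83.666667     167.333333
Econ      57.666667     115.333333
Physics  206.000000     412.000000
The sum of column 'grade_rank_x2' is 928.166666667.

928.166666667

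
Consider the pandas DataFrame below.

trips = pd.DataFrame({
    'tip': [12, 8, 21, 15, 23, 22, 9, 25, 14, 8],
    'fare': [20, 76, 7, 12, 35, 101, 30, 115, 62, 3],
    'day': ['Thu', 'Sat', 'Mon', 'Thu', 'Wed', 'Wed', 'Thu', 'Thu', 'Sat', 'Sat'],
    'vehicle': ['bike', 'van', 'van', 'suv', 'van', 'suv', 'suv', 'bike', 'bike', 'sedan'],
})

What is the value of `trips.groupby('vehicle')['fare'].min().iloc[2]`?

12

group by vehicle, min of fare:
vehicle
bike     20
sedan     3
suv      12
van       7
Name: fare, dtype: int64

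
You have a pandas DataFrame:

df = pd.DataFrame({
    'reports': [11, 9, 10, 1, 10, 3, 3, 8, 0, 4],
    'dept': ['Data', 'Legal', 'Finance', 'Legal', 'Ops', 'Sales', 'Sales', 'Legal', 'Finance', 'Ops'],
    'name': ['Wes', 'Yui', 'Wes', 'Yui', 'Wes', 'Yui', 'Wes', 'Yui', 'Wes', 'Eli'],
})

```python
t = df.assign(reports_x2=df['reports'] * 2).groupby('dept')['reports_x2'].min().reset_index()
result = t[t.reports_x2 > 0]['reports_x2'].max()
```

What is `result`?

add column reports_x2 = df['reports'] * 2:
   reports     dept name  reports_x2
0       11     Data  Wes          22
1        9    Legal  Yui          18
2       10  Finance  Wes          20
3        1    Legal  Yui           2
4       10      Ops  Wes          20
5        3    Sales  Yui           6
6        3    Sales  Wes           6
7        8    Legal  Yui          16
8        0  Finance  Wes           0
9        4      Ops  Eli           8
group by dept, min of reports_x2:
dept
Data       22
Finance     0
Legal       2
Ops         8
Sales       6
Name: reports_x2, dtype: int64
reset_index():
      dept  reports_x2
0     Data          22
1  Finance           0
2    Legal           2
3      Ops           8
4    Sales           6
filter rows where reports_x2 > 0:
    dept  reports_x2
0   Data          22
2  Legal           2
3    Ops           8
4  Sales           6

22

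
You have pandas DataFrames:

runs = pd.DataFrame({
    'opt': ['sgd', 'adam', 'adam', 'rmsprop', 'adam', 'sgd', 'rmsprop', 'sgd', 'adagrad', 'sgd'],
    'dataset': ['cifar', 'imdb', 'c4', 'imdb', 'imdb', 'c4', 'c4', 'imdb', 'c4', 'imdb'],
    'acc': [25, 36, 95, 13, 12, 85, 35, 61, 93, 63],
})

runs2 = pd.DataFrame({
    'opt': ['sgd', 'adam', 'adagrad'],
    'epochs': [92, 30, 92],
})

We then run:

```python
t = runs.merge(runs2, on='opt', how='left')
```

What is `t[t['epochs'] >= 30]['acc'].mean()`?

merge on 'opt' (how='left') → 10 rows:
       opt dataset  acc  epochs
0      sgd   cifar   25    92.0
1     adam    imdb   36    30.0
2     adam      c4   95    30.0
3  rmsprop    imdb   13     NaN
4     adam    imdb   12    30.0
5      sgd      c4   85    92.0
6  rmsprop      c4   35     NaN
7      sgd    imdb   61    92.0
8  adagrad      c4   93    92.0
9      sgd    imdb   63    92.0
filter rows where epochs >= 30:
       opt dataset  acc  epochs
0      sgd   cifar   25    92.0
1     adam    imdb   36    30.0
2     adam      c4   95    30.0
4     adam    imdb   12    30.0
5      sgd      c4   85    92.0
7      sgd    imdb   61    92.0
8  adagrad      c4   93    92.0
9      sgd    imdb   63    92.0
Hence 58.75.

58.75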